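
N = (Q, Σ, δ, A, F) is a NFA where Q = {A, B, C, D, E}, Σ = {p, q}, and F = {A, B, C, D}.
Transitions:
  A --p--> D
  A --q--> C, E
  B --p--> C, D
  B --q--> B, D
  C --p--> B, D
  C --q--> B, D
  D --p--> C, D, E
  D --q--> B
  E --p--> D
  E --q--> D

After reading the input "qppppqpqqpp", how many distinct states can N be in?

4

Start: {A}
read q: {C, E}
read p: {B, D}
read p: {C, D, E}
read p: {B, C, D, E}
read p: {B, C, D, E}
read q: {B, D}
read p: {C, D, E}
read q: {B, D}
read q: {B, D}
read p: {C, D, E}
read p: {B, C, D, E}
Final reachable set {B, C, D, E} has 4 states.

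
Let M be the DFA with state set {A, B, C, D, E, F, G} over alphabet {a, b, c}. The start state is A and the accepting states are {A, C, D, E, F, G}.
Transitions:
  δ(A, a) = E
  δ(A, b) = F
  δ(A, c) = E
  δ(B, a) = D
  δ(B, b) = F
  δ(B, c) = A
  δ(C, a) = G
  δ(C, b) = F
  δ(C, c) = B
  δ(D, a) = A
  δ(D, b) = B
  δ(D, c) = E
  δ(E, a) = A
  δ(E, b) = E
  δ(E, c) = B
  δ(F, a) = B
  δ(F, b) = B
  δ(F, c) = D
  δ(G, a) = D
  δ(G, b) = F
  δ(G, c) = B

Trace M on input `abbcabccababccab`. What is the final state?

A --a--> E
E --b--> E
E --b--> E
E --c--> B
B --a--> D
D --b--> B
B --c--> A
A --c--> E
E --a--> A
A --b--> F
F --a--> B
B --b--> F
F --c--> D
D --c--> E
E --a--> A
A --b--> F

F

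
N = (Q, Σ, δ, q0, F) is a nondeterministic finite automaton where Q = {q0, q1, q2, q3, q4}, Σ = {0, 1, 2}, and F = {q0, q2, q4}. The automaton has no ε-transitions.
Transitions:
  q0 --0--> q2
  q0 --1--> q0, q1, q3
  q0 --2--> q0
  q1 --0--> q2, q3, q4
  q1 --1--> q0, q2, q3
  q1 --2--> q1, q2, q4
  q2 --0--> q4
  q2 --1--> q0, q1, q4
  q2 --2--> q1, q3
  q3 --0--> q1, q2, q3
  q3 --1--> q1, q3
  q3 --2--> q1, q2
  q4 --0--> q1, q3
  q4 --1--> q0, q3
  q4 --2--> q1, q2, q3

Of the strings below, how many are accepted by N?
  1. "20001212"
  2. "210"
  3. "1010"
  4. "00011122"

"20001212": accepted
"210": accepted
"1010": accepted
"00011122": accepted

4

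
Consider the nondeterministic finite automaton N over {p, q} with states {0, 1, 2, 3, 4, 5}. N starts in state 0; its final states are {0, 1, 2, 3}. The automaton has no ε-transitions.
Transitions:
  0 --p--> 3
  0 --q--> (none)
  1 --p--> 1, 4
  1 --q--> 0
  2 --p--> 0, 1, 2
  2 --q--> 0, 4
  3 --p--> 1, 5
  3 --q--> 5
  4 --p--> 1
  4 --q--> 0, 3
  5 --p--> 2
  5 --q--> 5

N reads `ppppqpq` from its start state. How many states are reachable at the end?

Start: {0}
read p: {3}
read p: {1, 5}
read p: {1, 2, 4}
read p: {0, 1, 2, 4}
read q: {0, 3, 4}
read p: {1, 3, 5}
read q: {0, 5}
Final reachable set {0, 5} has 2 states.

2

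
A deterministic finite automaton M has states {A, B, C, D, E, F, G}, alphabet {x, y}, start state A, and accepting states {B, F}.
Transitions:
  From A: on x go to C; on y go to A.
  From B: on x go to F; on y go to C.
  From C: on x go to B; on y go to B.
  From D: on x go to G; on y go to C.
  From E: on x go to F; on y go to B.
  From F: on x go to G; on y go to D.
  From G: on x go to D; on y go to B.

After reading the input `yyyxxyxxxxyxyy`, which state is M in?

B

A --y--> A
A --y--> A
A --y--> A
A --x--> C
C --x--> B
B --y--> C
C --x--> B
B --x--> F
F --x--> G
G --x--> D
D --y--> C
C --x--> B
B --y--> C
C --y--> B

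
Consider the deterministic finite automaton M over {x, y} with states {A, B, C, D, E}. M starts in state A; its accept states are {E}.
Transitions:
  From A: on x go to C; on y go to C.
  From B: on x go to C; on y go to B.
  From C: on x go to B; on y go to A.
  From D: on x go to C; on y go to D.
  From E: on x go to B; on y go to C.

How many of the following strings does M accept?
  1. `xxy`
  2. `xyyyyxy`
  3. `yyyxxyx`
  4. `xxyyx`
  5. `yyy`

0

`xxy`: rejected
`xyyyyxy`: rejected
`yyyxxyx`: rejected
`xxyyx`: rejected
`yyy`: rejected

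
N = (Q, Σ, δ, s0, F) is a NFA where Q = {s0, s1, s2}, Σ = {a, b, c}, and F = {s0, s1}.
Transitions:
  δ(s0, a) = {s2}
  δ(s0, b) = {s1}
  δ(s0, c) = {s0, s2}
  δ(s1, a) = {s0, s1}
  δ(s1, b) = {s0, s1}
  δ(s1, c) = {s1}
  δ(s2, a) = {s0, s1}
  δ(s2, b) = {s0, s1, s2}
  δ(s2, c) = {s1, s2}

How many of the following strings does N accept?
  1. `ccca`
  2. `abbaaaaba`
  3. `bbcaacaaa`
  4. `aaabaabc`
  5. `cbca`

`ccca`: accepted
`abbaaaaba`: accepted
`bbcaacaaa`: accepted
`aaabaabc`: accepted
`cbca`: accepted

5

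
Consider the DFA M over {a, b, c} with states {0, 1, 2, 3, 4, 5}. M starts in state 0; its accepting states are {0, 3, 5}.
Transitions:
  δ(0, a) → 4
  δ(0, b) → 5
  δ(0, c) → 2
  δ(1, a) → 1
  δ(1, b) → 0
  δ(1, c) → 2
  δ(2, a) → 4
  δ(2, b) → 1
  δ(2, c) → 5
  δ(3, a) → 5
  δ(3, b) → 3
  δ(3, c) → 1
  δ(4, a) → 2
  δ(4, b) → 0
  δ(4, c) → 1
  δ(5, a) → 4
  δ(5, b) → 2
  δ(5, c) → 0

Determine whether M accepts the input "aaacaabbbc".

accepted

0 --a--> 4
4 --a--> 2
2 --a--> 4
4 --c--> 1
1 --a--> 1
1 --a--> 1
1 --b--> 0
0 --b--> 5
5 --b--> 2
2 --c--> 5
End in state 5, which is an accepting state.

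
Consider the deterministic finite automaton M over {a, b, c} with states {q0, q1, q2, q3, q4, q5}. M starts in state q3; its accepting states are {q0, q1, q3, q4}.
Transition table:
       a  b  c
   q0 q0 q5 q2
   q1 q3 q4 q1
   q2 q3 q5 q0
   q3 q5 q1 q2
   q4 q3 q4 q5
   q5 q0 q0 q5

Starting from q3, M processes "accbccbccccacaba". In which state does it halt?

q3

q3 --a--> q5
q5 --c--> q5
q5 --c--> q5
q5 --b--> q0
q0 --c--> q2
q2 --c--> q0
q0 --b--> q5
q5 --c--> q5
q5 --c--> q5
q5 --c--> q5
q5 --c--> q5
q5 --a--> q0
q0 --c--> q2
q2 --a--> q3
q3 --b--> q1
q1 --a--> q3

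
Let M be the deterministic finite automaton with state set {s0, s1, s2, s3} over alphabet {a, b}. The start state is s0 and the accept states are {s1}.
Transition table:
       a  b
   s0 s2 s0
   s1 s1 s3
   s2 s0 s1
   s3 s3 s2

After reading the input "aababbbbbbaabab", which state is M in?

s3

s0 --a--> s2
s2 --a--> s0
s0 --b--> s0
s0 --a--> s2
s2 --b--> s1
s1 --b--> s3
s3 --b--> s2
s2 --b--> s1
s1 --b--> s3
s3 --b--> s2
s2 --a--> s0
s0 --a--> s2
s2 --b--> s1
s1 --a--> s1
s1 --b--> s3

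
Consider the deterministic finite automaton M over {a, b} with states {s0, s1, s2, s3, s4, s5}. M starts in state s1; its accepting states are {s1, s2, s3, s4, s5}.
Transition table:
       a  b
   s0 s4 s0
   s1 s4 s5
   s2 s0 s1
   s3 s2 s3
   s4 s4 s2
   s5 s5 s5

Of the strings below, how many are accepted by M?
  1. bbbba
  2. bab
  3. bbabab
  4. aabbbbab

bbbba: accepted
bab: accepted
bbabab: accepted
aabbbbab: accepted

4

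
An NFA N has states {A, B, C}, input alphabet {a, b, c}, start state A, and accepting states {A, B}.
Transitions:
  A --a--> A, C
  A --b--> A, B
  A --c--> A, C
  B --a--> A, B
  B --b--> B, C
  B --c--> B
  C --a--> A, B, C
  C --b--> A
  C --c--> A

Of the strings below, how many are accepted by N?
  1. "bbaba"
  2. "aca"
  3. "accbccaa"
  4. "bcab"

4

"bbaba": accepted
"aca": accepted
"accbccaa": accepted
"bcab": accepted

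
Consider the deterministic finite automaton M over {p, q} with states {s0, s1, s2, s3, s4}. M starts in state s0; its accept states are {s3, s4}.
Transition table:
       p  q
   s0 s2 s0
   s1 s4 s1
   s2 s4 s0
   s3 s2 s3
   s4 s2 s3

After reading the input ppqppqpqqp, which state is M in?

s0 --p--> s2
s2 --p--> s4
s4 --q--> s3
s3 --p--> s2
s2 --p--> s4
s4 --q--> s3
s3 --p--> s2
s2 --q--> s0
s0 --q--> s0
s0 --p--> s2

s2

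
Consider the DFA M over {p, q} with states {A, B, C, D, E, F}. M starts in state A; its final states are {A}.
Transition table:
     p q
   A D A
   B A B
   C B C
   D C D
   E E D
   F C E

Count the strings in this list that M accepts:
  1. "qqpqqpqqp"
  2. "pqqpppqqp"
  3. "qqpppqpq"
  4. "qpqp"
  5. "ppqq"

"qqpqqpqqp": rejected
"pqqpppqqp": rejected
"qqpppqpq": accepted
"qpqp": rejected
"ppqq": rejected

1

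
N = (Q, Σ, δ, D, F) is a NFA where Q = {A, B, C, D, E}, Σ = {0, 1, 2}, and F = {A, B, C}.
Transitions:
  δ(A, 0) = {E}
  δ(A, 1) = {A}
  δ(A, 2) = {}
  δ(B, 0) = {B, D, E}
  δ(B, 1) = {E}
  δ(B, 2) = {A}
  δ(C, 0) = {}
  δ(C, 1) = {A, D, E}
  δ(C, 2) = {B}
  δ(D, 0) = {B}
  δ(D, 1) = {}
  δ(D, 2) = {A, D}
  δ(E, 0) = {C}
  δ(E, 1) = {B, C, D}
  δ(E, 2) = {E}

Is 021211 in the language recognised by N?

rejected

Start: {D}
read 0: {B}
read 2: {A}
read 1: {A}
read 2: {}
The reachable set is empty and stays empty for the remaining 2 symbols.
Reachable ∩ accepting = {} — empty.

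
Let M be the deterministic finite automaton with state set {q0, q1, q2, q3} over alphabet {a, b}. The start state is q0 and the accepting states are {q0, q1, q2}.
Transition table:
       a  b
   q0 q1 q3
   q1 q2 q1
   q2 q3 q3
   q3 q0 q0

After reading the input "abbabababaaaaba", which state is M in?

q1

q0 --a--> q1
q1 --b--> q1
q1 --b--> q1
q1 --a--> q2
q2 --b--> q3
q3 --a--> q0
q0 --b--> q3
q3 --a--> q0
q0 --b--> q3
q3 --a--> q0
q0 --a--> q1
q1 --a--> q2
q2 --a--> q3
q3 --b--> q0
q0 --a--> q1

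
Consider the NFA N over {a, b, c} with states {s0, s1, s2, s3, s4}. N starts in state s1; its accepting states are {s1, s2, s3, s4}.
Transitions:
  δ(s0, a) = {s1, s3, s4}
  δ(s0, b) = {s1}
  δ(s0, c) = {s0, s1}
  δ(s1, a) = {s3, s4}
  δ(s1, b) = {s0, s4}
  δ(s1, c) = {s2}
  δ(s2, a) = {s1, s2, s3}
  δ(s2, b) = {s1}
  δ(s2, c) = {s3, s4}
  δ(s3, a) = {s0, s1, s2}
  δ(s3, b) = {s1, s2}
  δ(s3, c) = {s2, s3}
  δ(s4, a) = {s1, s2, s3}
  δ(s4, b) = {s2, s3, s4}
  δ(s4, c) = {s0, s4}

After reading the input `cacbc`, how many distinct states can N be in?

Start: {s1}
read c: {s2}
read a: {s1, s2, s3}
read c: {s2, s3, s4}
read b: {s1, s2, s3, s4}
read c: {s0, s2, s3, s4}
Final reachable set {s0, s2, s3, s4} has 4 states.

4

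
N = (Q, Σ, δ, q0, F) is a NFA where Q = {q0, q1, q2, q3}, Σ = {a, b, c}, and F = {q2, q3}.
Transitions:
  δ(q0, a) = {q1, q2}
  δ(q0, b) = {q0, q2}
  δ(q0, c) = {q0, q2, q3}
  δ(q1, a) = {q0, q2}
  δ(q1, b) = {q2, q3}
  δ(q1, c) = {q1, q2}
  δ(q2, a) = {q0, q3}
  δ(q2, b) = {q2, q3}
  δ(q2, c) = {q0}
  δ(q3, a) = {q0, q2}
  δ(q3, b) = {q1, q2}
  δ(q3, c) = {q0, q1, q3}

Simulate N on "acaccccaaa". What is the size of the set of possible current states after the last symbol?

4

Start: {q0}
read a: {q1, q2}
read c: {q0, q1, q2}
read a: {q0, q1, q2, q3}
read c: {q0, q1, q2, q3}
read c: {q0, q1, q2, q3}
read c: {q0, q1, q2, q3}
read c: {q0, q1, q2, q3}
read a: {q0, q1, q2, q3}
read a: {q0, q1, q2, q3}
read a: {q0, q1, q2, q3}
Final reachable set {q0, q1, q2, q3} has 4 states.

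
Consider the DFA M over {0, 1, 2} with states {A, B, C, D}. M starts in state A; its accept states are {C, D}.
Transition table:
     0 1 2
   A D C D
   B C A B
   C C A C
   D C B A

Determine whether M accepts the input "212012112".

accepted

A --2--> D
D --1--> B
B --2--> B
B --0--> C
C --1--> A
A --2--> D
D --1--> B
B --1--> A
A --2--> D
End in state D, which is an accepting state.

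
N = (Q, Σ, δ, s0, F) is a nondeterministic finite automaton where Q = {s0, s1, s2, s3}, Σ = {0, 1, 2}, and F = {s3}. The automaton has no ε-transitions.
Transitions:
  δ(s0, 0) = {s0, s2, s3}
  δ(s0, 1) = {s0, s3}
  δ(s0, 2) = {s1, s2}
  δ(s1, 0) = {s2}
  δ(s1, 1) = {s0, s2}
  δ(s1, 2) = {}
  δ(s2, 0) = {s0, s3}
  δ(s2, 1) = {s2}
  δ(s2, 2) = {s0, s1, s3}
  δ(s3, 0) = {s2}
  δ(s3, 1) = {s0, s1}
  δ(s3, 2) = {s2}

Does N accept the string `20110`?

accepted

Start: {s0}
read 2: {s1, s2}
read 0: {s0, s2, s3}
read 1: {s0, s1, s2, s3}
read 1: {s0, s1, s2, s3}
read 0: {s0, s2, s3}
Reachable ∩ accepting = {s3} — nonempty.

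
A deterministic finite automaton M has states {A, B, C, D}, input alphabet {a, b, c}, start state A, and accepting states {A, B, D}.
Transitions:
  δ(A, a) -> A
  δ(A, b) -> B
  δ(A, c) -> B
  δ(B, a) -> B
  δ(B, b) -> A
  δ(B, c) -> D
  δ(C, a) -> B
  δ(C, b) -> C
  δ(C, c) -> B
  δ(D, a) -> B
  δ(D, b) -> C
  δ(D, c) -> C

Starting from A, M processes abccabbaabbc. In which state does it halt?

A --a--> A
A --b--> B
B --c--> D
D --c--> C
C --a--> B
B --b--> A
A --b--> B
B --a--> B
B --a--> B
B --b--> A
A --b--> B
B --c--> D

D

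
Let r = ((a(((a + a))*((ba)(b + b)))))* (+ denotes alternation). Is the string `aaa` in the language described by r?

no

aaa cannot be split into zero or more pieces each matching (a(((a+a))*((ba)(b+b)))).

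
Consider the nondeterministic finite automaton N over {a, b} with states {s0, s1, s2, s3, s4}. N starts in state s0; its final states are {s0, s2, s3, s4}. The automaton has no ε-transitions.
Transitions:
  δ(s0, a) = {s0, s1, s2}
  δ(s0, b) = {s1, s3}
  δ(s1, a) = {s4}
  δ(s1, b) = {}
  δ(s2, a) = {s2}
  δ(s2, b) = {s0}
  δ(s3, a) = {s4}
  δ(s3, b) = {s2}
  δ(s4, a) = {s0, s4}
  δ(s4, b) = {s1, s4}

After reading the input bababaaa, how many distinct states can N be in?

Start: {s0}
read b: {s1, s3}
read a: {s4}
read b: {s1, s4}
read a: {s0, s4}
read b: {s1, s3, s4}
read a: {s0, s4}
read a: {s0, s1, s2, s4}
read a: {s0, s1, s2, s4}
Final reachable set {s0, s1, s2, s4} has 4 states.

4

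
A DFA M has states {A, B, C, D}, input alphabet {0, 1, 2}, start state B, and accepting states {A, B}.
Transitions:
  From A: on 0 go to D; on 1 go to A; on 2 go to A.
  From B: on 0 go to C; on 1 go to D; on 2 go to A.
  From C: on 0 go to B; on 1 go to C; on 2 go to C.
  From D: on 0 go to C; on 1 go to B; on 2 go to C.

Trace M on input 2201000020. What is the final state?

D

B --2--> A
A --2--> A
A --0--> D
D --1--> B
B --0--> C
C --0--> B
B --0--> C
C --0--> B
B --2--> A
A --0--> D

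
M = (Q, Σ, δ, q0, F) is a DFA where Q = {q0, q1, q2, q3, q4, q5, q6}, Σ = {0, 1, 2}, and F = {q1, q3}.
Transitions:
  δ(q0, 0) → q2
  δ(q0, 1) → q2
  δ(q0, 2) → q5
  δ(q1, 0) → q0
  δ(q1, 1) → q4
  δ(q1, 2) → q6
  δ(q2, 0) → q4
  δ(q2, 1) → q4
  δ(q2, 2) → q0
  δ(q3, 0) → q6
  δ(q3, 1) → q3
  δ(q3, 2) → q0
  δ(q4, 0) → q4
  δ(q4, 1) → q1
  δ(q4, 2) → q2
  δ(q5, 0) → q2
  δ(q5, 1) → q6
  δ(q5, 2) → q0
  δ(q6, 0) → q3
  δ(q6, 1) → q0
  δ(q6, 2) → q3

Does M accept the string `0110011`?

q0 --0--> q2
q2 --1--> q4
q4 --1--> q1
q1 --0--> q0
q0 --0--> q2
q2 --1--> q4
q4 --1--> q1
End in state q1, which is an accepting state.

accepted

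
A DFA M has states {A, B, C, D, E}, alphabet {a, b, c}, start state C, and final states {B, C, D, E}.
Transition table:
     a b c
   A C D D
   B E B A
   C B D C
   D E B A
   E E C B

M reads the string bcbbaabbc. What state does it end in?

C --b--> D
D --c--> A
A --b--> D
D --b--> B
B --a--> E
E --a--> E
E --b--> C
C --b--> D
D --c--> A

A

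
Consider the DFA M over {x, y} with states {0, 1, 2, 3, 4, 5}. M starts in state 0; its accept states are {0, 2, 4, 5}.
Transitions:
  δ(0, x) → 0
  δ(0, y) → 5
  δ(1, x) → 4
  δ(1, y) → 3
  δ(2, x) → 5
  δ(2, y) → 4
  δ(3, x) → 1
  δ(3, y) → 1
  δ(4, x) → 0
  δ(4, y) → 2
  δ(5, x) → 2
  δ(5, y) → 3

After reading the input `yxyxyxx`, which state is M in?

5

0 --y--> 5
5 --x--> 2
2 --y--> 4
4 --x--> 0
0 --y--> 5
5 --x--> 2
2 --x--> 5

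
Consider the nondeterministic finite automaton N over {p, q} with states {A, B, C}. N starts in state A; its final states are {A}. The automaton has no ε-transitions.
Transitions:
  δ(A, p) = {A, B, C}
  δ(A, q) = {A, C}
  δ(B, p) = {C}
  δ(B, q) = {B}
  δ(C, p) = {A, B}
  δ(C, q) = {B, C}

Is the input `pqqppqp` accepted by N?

accepted

Start: {A}
read p: {A, B, C}
read q: {A, B, C}
read q: {A, B, C}
read p: {A, B, C}
read p: {A, B, C}
read q: {A, B, C}
read p: {A, B, C}
Reachable ∩ accepting = {A} — nonempty.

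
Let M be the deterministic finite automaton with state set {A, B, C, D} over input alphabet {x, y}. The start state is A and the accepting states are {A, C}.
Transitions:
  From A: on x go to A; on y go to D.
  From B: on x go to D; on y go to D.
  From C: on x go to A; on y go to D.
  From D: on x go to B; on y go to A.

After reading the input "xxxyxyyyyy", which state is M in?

D

A --x--> A
A --x--> A
A --x--> A
A --y--> D
D --x--> B
B --y--> D
D --y--> A
A --y--> D
D --y--> A
A --y--> D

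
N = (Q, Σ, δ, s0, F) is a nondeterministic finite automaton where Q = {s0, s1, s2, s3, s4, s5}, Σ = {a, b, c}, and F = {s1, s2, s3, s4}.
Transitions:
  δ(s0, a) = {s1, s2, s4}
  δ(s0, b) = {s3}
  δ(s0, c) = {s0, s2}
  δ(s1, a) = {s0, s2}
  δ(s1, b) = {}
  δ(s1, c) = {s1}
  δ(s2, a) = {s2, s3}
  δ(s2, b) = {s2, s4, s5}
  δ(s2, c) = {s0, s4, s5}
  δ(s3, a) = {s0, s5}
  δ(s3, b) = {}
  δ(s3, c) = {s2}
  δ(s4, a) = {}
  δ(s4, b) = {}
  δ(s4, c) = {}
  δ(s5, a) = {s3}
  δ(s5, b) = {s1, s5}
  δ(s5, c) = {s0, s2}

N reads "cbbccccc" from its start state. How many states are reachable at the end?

Start: {s0}
read c: {s0, s2}
read b: {s2, s3, s4, s5}
read b: {s1, s2, s4, s5}
read c: {s0, s1, s2, s4, s5}
read c: {s0, s1, s2, s4, s5}
read c: {s0, s1, s2, s4, s5}
read c: {s0, s1, s2, s4, s5}
read c: {s0, s1, s2, s4, s5}
Final reachable set {s0, s1, s2, s4, s5} has 5 states.

5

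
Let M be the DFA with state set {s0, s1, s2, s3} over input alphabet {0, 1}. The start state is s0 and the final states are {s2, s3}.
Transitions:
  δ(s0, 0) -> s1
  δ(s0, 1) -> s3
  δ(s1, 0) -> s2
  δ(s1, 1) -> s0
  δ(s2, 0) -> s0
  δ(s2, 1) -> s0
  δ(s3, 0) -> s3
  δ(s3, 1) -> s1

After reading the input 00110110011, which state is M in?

s3

s0 --0--> s1
s1 --0--> s2
s2 --1--> s0
s0 --1--> s3
s3 --0--> s3
s3 --1--> s1
s1 --1--> s0
s0 --0--> s1
s1 --0--> s2
s2 --1--> s0
s0 --1--> s3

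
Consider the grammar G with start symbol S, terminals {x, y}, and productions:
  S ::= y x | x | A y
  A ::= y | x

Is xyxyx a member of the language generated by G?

no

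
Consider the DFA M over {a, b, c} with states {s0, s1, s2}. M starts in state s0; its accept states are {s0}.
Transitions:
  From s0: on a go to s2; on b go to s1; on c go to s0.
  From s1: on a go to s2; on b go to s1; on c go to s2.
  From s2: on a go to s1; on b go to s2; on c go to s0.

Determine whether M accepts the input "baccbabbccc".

s0 --b--> s1
s1 --a--> s2
s2 --c--> s0
s0 --c--> s0
s0 --b--> s1
s1 --a--> s2
s2 --b--> s2
s2 --b--> s2
s2 --c--> s0
s0 --c--> s0
s0 --c--> s0
End in state s0, which is an accepting state.

accepted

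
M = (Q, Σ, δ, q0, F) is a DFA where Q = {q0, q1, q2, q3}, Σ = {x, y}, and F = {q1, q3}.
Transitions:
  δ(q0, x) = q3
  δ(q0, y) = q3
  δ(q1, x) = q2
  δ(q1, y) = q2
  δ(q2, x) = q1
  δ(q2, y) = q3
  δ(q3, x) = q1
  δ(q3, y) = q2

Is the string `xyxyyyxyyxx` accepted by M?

rejected

q0 --x--> q3
q3 --y--> q2
q2 --x--> q1
q1 --y--> q2
q2 --y--> q3
q3 --y--> q2
q2 --x--> q1
q1 --y--> q2
q2 --y--> q3
q3 --x--> q1
q1 --x--> q2
End in state q2, which is not an accepting state.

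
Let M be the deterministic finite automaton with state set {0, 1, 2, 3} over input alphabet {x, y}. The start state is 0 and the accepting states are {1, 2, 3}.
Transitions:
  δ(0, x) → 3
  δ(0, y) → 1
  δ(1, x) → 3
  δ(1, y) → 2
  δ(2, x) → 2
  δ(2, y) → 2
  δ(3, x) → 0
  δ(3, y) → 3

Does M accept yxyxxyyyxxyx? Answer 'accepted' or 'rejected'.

0 --y--> 1
1 --x--> 3
3 --y--> 3
3 --x--> 0
0 --x--> 3
3 --y--> 3
3 --y--> 3
3 --y--> 3
3 --x--> 0
0 --x--> 3
3 --y--> 3
3 --x--> 0
End in state 0, which is not an accepting state.

rejected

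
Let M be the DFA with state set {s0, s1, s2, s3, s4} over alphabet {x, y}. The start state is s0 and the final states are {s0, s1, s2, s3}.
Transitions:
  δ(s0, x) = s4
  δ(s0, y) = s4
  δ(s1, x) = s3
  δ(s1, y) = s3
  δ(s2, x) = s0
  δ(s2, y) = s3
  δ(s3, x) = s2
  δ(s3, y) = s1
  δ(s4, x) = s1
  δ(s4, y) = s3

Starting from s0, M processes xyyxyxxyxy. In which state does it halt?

s0 --x--> s4
s4 --y--> s3
s3 --y--> s1
s1 --x--> s3
s3 --y--> s1
s1 --x--> s3
s3 --x--> s2
s2 --y--> s3
s3 --x--> s2
s2 --y--> s3

s3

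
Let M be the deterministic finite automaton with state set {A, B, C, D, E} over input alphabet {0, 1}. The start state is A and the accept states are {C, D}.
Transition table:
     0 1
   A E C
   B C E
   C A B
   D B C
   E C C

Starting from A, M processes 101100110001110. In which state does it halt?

A --1--> C
C --0--> A
A --1--> C
C --1--> B
B --0--> C
C --0--> A
A --1--> C
C --1--> B
B --0--> C
C --0--> A
A --0--> E
E --1--> C
C --1--> B
B --1--> E
E --0--> C

C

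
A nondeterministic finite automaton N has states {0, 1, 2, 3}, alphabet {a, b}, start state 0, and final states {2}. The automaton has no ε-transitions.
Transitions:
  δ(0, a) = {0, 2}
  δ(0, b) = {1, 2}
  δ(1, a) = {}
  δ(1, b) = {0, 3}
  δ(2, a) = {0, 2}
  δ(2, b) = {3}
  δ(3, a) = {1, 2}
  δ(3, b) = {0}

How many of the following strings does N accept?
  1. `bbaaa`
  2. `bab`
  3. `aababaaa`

3

`bbaaa`: accepted
`bab`: accepted
`aababaaa`: accepted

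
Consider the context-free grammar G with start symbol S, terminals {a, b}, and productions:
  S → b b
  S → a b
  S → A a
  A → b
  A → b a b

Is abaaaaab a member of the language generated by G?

no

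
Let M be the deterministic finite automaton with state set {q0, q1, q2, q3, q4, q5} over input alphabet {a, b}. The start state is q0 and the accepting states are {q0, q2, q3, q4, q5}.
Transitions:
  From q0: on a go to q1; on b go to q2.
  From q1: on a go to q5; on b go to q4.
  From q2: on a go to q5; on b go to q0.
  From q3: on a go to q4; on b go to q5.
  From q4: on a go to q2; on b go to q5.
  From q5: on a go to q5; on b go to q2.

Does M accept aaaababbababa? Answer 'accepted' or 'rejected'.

q0 --a--> q1
q1 --a--> q5
q5 --a--> q5
q5 --a--> q5
q5 --b--> q2
q2 --a--> q5
q5 --b--> q2
q2 --b--> q0
q0 --a--> q1
q1 --b--> q4
q4 --a--> q2
q2 --b--> q0
q0 --a--> q1
End in state q1, which is not an accepting state.

rejected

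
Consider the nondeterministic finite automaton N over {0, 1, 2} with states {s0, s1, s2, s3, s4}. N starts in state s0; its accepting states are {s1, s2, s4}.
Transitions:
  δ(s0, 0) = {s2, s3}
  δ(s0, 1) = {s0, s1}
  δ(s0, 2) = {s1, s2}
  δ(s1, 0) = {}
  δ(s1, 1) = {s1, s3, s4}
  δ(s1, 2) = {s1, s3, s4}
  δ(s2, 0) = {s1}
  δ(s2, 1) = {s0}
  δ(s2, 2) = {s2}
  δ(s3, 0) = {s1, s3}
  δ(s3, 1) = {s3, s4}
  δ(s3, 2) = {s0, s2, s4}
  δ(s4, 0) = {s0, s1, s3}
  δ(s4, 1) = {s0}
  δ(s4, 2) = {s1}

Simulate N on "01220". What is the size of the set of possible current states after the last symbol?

3

Start: {s0}
read 0: {s2, s3}
read 1: {s0, s3, s4}
read 2: {s0, s1, s2, s4}
read 2: {s1, s2, s3, s4}
read 0: {s0, s1, s3}
Final reachable set {s0, s1, s3} has 3 states.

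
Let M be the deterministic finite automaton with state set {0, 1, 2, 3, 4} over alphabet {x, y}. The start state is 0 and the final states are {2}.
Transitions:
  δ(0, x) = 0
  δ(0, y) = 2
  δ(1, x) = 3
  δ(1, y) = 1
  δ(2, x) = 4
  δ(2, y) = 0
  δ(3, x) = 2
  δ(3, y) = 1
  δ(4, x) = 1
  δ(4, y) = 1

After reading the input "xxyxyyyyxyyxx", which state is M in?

2

0 --x--> 0
0 --x--> 0
0 --y--> 2
2 --x--> 4
4 --y--> 1
1 --y--> 1
1 --y--> 1
1 --y--> 1
1 --x--> 3
3 --y--> 1
1 --y--> 1
1 --x--> 3
3 --x--> 2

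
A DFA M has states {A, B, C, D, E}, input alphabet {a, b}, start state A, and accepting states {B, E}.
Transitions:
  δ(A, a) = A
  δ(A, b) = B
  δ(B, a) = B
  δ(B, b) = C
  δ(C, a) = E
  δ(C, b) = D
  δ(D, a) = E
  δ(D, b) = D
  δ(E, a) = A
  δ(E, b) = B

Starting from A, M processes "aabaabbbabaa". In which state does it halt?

B

A --a--> A
A --a--> A
A --b--> B
B --a--> B
B --a--> B
B --b--> C
C --b--> D
D --b--> D
D --a--> E
E --b--> B
B --a--> B
B --a--> B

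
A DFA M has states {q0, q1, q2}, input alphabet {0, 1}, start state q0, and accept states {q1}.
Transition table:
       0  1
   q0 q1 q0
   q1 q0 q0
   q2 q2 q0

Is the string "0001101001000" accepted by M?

accepted

q0 --0--> q1
q1 --0--> q0
q0 --0--> q1
q1 --1--> q0
q0 --1--> q0
q0 --0--> q1
q1 --1--> q0
q0 --0--> q1
q1 --0--> q0
q0 --1--> q0
q0 --0--> q1
q1 --0--> q0
q0 --0--> q1
End in state q1, which is an accepting state.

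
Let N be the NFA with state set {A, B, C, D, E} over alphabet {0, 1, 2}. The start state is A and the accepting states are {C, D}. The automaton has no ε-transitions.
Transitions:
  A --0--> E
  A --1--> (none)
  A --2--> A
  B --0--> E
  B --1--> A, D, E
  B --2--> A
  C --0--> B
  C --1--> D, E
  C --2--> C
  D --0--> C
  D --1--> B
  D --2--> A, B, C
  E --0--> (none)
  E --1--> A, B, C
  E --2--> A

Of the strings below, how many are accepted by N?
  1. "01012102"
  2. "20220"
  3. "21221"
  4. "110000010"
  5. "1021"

1

"01012102": accepted
"20220": rejected
"21221": rejected
"110000010": rejected
"1021": rejected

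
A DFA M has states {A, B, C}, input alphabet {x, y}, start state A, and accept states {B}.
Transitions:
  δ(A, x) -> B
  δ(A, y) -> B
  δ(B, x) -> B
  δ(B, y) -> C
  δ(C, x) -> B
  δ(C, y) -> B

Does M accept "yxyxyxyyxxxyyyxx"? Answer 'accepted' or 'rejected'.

A --y--> B
B --x--> B
B --y--> C
C --x--> B
B --y--> C
C --x--> B
B --y--> C
C --y--> B
B --x--> B
B --x--> B
B --x--> B
B --y--> C
C --y--> B
B --y--> C
C --x--> B
B --x--> B
End in state B, which is an accepting state.

accepted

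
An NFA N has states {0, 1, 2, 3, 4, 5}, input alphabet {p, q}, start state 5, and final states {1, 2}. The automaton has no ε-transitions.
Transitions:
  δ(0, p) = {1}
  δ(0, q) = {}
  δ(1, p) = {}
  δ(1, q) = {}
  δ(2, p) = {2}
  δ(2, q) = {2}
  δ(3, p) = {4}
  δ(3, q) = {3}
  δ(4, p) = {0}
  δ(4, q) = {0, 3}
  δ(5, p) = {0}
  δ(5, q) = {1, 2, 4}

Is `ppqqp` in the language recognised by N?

rejected

Start: {5}
read p: {0}
read p: {1}
read q: {}
The reachable set is empty and stays empty for the remaining 2 symbols.
Reachable ∩ accepting = {} — empty.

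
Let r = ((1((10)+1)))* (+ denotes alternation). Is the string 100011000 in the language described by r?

no

100011000 cannot be split into zero or more pieces each matching (1((10)+1)).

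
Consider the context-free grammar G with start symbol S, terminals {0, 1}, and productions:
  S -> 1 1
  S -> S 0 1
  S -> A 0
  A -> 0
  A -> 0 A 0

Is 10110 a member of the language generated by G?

no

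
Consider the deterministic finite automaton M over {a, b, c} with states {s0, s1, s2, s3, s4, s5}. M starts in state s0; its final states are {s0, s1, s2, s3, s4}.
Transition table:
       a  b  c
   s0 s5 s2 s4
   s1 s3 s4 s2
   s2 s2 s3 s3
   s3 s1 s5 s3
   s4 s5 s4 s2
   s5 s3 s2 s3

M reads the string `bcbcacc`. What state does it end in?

s0 --b--> s2
s2 --c--> s3
s3 --b--> s5
s5 --c--> s3
s3 --a--> s1
s1 --c--> s2
s2 --c--> s3

s3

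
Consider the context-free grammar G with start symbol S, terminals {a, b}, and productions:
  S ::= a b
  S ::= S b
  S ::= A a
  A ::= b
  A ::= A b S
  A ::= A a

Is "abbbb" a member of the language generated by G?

yes

S ⇒ Sb ⇒ Sbb ⇒ Sbbb ⇒ abbbb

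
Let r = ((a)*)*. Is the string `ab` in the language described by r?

no

ab cannot be split into zero or more pieces each matching (a)*.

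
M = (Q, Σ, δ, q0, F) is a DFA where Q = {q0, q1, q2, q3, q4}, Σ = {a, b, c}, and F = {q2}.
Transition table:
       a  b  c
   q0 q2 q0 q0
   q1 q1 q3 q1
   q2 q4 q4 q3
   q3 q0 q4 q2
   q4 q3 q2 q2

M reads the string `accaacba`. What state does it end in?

q3

q0 --a--> q2
q2 --c--> q3
q3 --c--> q2
q2 --a--> q4
q4 --a--> q3
q3 --c--> q2
q2 --b--> q4
q4 --a--> q3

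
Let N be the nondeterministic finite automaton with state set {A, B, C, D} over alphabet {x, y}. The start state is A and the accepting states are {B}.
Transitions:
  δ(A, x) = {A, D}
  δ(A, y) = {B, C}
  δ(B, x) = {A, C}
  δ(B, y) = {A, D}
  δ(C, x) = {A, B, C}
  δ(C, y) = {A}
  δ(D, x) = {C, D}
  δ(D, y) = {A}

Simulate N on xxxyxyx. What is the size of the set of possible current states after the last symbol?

4

Start: {A}
read x: {A, D}
read x: {A, C, D}
read x: {A, B, C, D}
read y: {A, B, C, D}
read x: {A, B, C, D}
read y: {A, B, C, D}
read x: {A, B, C, D}
Final reachable set {A, B, C, D} has 4 states.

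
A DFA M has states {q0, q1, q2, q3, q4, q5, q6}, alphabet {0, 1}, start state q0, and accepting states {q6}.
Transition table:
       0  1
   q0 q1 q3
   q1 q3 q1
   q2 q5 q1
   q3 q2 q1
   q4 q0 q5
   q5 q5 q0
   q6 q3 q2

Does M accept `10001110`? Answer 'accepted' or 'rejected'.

q0 --1--> q3
q3 --0--> q2
q2 --0--> q5
q5 --0--> q5
q5 --1--> q0
q0 --1--> q3
q3 --1--> q1
q1 --0--> q3
End in state q3, which is not an accepting state.

rejected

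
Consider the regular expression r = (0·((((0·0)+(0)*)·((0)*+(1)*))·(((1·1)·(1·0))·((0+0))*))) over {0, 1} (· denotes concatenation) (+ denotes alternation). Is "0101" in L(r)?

No split of 0101 into u·v has 0 matching u and ((((0·0)+(0)*)·((0)*+(1)*))·(((1·1)·(1·0))·((0+0))*)) matching v.

no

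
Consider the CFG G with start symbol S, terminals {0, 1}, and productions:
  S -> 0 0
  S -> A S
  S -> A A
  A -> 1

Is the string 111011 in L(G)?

no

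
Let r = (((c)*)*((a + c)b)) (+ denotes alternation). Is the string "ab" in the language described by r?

Split as ε·ab: ((c)*)* matches ε and ((a+c)b) matches ab.

yes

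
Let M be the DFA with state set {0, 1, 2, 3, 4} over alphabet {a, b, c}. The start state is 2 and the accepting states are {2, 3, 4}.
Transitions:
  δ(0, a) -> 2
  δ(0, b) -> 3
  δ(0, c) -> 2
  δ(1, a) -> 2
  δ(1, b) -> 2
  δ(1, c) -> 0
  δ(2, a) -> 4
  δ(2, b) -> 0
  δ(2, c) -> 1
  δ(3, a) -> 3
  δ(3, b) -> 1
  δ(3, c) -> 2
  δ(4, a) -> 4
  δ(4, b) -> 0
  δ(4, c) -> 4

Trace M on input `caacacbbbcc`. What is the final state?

2 --c--> 1
1 --a--> 2
2 --a--> 4
4 --c--> 4
4 --a--> 4
4 --c--> 4
4 --b--> 0
0 --b--> 3
3 --b--> 1
1 --c--> 0
0 --c--> 2

2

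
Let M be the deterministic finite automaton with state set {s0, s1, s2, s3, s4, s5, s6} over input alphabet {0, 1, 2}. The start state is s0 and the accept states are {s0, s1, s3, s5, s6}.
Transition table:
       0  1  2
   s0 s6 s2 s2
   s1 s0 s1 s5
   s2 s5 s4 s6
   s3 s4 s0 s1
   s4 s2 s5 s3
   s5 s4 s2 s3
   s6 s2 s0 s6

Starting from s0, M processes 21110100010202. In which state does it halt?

s0 --2--> s2
s2 --1--> s4
s4 --1--> s5
s5 --1--> s2
s2 --0--> s5
s5 --1--> s2
s2 --0--> s5
s5 --0--> s4
s4 --0--> s2
s2 --1--> s4
s4 --0--> s2
s2 --2--> s6
s6 --0--> s2
s2 --2--> s6

s6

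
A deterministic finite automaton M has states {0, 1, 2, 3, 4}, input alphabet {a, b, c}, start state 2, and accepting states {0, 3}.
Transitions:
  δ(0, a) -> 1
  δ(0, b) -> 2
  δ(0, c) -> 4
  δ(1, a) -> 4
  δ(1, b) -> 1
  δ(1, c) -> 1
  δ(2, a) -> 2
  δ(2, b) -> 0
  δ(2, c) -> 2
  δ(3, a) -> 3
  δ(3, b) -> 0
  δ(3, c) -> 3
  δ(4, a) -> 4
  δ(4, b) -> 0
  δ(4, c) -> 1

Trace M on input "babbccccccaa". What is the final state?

4

2 --b--> 0
0 --a--> 1
1 --b--> 1
1 --b--> 1
1 --c--> 1
1 --c--> 1
1 --c--> 1
1 --c--> 1
1 --c--> 1
1 --c--> 1
1 --a--> 4
4 --a--> 4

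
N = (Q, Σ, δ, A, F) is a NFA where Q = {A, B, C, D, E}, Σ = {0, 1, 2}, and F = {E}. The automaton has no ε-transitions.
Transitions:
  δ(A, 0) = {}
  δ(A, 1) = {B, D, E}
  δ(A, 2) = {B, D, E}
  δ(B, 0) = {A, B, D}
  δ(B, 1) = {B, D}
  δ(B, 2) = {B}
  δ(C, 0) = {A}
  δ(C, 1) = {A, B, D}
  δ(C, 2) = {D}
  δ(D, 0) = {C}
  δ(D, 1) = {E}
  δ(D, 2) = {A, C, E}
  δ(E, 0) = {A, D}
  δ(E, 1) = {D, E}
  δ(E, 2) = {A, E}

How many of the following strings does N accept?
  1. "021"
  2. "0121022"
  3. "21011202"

"021": rejected
"0121022": rejected
"21011202": accepted

1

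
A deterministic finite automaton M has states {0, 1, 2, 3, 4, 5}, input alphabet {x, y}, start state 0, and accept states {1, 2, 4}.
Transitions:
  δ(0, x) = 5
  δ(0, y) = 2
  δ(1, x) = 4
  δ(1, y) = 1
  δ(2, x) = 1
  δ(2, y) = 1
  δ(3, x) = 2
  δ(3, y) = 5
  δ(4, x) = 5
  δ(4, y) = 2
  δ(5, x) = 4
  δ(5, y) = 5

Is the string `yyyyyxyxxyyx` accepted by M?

accepted

0 --y--> 2
2 --y--> 1
1 --y--> 1
1 --y--> 1
1 --y--> 1
1 --x--> 4
4 --y--> 2
2 --x--> 1
1 --x--> 4
4 --y--> 2
2 --y--> 1
1 --x--> 4
End in state 4, which is an accepting state.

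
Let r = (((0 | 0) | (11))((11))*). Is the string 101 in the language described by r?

No split of 101 into u·v has ((0|0)|(11)) matching u and ((11))* matching v.

no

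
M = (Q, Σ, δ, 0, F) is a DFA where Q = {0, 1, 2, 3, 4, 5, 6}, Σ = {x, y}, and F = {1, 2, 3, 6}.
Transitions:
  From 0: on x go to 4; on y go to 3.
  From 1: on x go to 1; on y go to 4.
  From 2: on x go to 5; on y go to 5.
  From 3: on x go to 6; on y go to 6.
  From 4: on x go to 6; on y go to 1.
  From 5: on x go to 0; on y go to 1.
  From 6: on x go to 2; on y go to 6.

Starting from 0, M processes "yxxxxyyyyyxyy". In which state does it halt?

1

0 --y--> 3
3 --x--> 6
6 --x--> 2
2 --x--> 5
5 --x--> 0
0 --y--> 3
3 --y--> 6
6 --y--> 6
6 --y--> 6
6 --y--> 6
6 --x--> 2
2 --y--> 5
5 --y--> 1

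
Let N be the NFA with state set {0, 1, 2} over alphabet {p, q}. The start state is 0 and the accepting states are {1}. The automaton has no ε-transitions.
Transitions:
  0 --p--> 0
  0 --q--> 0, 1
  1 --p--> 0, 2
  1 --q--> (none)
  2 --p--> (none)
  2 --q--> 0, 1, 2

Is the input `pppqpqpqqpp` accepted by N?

Start: {0}
read p: {0}
read p: {0}
read p: {0}
read q: {0, 1}
read p: {0, 2}
read q: {0, 1, 2}
read p: {0, 2}
read q: {0, 1, 2}
read q: {0, 1, 2}
read p: {0, 2}
read p: {0}
Reachable ∩ accepting = {} — empty.

rejected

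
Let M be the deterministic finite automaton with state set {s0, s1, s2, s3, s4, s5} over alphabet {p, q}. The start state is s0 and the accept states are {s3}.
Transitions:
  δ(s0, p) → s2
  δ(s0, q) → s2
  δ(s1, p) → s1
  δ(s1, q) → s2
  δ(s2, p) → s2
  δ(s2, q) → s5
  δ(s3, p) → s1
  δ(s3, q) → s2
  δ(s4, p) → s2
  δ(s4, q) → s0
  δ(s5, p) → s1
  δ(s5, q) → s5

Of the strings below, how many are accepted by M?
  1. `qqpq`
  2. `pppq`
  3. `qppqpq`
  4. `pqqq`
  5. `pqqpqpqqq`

0

`qqpq`: rejected
`pppq`: rejected
`qppqpq`: rejected
`pqqq`: rejected
`pqqpqpqqq`: rejected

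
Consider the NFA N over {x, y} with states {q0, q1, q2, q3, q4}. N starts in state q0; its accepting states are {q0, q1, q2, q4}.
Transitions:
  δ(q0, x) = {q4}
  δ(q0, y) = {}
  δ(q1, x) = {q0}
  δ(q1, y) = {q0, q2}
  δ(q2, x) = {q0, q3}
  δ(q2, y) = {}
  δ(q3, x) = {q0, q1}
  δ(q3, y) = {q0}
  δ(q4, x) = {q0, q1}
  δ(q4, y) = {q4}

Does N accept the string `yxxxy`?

Start: {q0}
read y: {}
The reachable set is empty and stays empty for the remaining 4 symbols.
Reachable ∩ accepting = {} — empty.

rejected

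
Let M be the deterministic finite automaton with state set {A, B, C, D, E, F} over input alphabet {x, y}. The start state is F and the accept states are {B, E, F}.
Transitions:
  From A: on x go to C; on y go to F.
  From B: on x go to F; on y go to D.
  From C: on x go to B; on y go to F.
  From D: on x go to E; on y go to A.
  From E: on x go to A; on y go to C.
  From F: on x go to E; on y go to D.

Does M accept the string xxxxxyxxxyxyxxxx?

F --x--> E
E --x--> A
A --x--> C
C --x--> B
B --x--> F
F --y--> D
D --x--> E
E --x--> A
A --x--> C
C --y--> F
F --x--> E
E --y--> C
C --x--> B
B --x--> F
F --x--> E
E --x--> A
End in state A, which is not an accepting state.

rejected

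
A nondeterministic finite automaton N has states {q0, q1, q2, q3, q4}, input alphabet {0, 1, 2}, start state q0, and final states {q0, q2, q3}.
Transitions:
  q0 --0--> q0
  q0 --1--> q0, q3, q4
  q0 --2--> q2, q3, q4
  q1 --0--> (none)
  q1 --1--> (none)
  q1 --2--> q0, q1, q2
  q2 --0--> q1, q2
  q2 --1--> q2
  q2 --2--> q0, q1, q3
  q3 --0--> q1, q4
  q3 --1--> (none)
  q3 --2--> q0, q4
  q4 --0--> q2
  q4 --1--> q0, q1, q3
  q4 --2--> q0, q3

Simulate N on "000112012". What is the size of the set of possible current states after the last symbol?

Start: {q0}
read 0: {q0}
read 0: {q0}
read 0: {q0}
read 1: {q0, q3, q4}
read 1: {q0, q1, q3, q4}
read 2: {q0, q1, q2, q3, q4}
read 0: {q0, q1, q2, q4}
read 1: {q0, q1, q2, q3, q4}
read 2: {q0, q1, q2, q3, q4}
Final reachable set {q0, q1, q2, q3, q4} has 5 states.

5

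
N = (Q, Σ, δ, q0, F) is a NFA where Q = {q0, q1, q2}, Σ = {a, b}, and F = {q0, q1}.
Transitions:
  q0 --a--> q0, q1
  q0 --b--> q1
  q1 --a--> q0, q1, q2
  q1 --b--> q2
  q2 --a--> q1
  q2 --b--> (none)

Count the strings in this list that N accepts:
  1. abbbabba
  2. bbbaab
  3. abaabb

0

abbbabba: rejected
bbbaab: rejected
abaabb: rejected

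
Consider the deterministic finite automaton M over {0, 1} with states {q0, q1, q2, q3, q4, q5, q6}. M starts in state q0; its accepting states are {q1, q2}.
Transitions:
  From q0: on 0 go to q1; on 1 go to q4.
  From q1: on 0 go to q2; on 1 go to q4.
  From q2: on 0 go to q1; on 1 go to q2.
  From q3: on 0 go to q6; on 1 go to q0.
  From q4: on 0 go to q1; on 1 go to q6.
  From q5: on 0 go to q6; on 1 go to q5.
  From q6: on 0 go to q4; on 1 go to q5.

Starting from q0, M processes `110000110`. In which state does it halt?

q0 --1--> q4
q4 --1--> q6
q6 --0--> q4
q4 --0--> q1
q1 --0--> q2
q2 --0--> q1
q1 --1--> q4
q4 --1--> q6
q6 --0--> q4

q4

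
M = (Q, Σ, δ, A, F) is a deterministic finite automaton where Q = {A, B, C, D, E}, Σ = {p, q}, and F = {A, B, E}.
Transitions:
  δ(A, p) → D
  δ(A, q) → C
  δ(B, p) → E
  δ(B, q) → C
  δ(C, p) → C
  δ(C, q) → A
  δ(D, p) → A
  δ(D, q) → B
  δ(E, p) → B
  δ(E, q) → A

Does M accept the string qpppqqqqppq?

A --q--> C
C --p--> C
C --p--> C
C --p--> C
C --q--> A
A --q--> C
C --q--> A
A --q--> C
C --p--> C
C --p--> C
C --q--> A
End in state A, which is an accepting state.

accepted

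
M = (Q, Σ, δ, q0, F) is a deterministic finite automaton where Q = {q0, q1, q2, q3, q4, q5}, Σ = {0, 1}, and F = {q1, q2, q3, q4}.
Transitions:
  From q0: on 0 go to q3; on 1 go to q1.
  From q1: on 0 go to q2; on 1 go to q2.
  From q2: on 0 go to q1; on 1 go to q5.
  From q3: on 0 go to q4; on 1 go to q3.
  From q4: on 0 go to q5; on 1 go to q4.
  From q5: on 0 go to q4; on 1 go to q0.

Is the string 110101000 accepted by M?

q0 --1--> q1
q1 --1--> q2
q2 --0--> q1
q1 --1--> q2
q2 --0--> q1
q1 --1--> q2
q2 --0--> q1
q1 --0--> q2
q2 --0--> q1
End in state q1, which is an accepting state.

accepted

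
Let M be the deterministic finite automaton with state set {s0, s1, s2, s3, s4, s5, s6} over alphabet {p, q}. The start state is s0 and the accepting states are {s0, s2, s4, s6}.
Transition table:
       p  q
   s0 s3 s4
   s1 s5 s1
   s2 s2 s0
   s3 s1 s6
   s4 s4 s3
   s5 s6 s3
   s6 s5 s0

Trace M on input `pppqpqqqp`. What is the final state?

s0 --p--> s3
s3 --p--> s1
s1 --p--> s5
s5 --q--> s3
s3 --p--> s1
s1 --q--> s1
s1 --q--> s1
s1 --q--> s1
s1 --p--> s5

s5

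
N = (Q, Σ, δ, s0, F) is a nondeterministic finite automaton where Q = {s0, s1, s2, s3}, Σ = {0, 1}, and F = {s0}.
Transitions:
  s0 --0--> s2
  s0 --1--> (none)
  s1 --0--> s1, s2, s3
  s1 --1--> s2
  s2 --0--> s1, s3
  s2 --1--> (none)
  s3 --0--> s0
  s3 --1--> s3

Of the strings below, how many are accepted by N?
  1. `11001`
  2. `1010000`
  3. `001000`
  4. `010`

1

`11001`: rejected
`1010000`: rejected
`001000`: accepted
`010`: rejected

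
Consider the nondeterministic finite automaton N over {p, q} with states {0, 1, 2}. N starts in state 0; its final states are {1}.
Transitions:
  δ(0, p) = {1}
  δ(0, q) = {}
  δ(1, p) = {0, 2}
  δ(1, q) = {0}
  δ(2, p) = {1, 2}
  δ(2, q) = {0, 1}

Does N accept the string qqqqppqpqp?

rejected

Start: {0}
read q: {}
The reachable set is empty and stays empty for the remaining 9 symbols.
Reachable ∩ accepting = {} — empty.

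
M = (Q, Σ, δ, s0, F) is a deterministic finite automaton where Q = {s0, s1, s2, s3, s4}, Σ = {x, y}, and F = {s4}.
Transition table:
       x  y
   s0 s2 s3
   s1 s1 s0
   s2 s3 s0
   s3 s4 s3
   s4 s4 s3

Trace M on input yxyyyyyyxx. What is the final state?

s0 --y--> s3
s3 --x--> s4
s4 --y--> s3
s3 --y--> s3
s3 --y--> s3
s3 --y--> s3
s3 --y--> s3
s3 --y--> s3
s3 --x--> s4
s4 --x--> s4

s4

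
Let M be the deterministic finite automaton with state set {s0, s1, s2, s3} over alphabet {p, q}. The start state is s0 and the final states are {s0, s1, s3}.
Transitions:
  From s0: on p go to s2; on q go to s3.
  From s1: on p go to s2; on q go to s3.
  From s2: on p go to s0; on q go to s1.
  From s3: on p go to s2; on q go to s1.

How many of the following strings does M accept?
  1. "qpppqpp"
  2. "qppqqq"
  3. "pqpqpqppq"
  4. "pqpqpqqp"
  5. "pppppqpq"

4

"qpppqpp": accepted
"qppqqq": accepted
"pqpqpqppq": accepted
"pqpqpqqp": rejected
"pppppqpq": accepted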